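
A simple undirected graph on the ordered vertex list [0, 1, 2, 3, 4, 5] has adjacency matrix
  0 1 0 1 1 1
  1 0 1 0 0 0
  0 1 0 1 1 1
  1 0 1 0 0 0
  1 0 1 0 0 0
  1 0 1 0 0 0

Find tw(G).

A width-2 tree decomposition is:
Bags: B1 = {0, 2, 5}  B2 = {0, 2, 4}  B3 = {0, 1, 2}  B4 = {0, 2, 3}
Tree: B1–B2, B2–B3, B3–B4
The largest bag has 3 vertices, giving width 2; this decomposition certifies tw(G) ≤ 2. The edges 0–5–2–4–0 form a cycle, so G is not a tree and its treewidth is at least 2. Combining the bounds, tw(G) = 2.

2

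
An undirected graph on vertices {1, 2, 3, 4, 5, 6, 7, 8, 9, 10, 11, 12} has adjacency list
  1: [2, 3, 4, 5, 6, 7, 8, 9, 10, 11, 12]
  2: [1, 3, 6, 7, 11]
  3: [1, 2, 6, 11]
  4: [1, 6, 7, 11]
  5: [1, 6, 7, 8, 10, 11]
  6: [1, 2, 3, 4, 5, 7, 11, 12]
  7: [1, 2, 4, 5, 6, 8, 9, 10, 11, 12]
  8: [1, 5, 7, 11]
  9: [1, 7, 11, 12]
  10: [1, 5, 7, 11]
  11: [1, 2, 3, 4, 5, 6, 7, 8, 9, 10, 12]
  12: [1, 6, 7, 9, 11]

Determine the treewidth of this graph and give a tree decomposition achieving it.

Treewidth 4.
One optimal decomposition is:
Bags: B1 = {1, 5, 6, 7, 11}  B2 = {1, 6, 7, 11, 12}  B3 = {1, 7, 9, 11, 12}  B4 = {1, 5, 7, 8, 11}  B5 = {1, 5, 7, 10, 11}  B6 = {1, 2, 6, 7, 11}  B7 = {1, 2, 3, 6, 11}  B8 = {1, 4, 6, 7, 11}
Tree: B1–B2, B2–B3, B1–B4, B1–B5, B2–B6, B6–B7, B1–B8

Each bag holds 5 vertices, so the decomposition has width 4, which upper-bounds the treewidth. On the other hand G contains the 5-clique {1, 2, 3, 6, 11}. A clique must lie in a single bag of any decomposition, so no decomposition can have width below 4. The upper and lower bounds meet at 4, so that is the treewidth.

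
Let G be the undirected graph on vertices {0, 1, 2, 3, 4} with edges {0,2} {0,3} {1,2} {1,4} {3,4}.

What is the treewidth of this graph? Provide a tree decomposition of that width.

Treewidth 2.
One optimal decomposition is:
Bags: B1 = {0, 1, 2}  B2 = {0, 1, 3}  B3 = {1, 3, 4}
Tree: B1–B2, B2–B3

Every bag has size at most 3, so the width is 3 − 1 = 2 and tw(G) ≤ 2. The edges 1–2–0–3–4–1 form a cycle, so G is not a tree and its treewidth is at least 2. Hence tw(G) = 2 exactly.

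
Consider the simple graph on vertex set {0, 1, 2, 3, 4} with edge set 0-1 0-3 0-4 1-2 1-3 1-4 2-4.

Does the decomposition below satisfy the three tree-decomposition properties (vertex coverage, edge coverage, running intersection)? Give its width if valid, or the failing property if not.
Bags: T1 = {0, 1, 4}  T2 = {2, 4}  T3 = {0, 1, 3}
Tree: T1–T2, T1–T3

No — edge (1,2) lies in no bag.

A tree decomposition must satisfy three properties: every vertex lies in some bag; for every edge, both endpoints lie together in some bag; and for every vertex, the bags containing it form a connected subtree. Here edge (1,2) lies in no bag, so the decomposition is invalid.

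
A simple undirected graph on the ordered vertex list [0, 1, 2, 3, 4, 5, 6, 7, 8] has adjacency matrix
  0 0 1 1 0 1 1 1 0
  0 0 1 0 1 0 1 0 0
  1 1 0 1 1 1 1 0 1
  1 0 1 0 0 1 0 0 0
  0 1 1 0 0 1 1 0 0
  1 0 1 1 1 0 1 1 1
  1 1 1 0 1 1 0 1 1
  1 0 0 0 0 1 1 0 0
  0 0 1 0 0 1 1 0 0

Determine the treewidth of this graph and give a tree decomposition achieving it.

The largest bag has 4 vertices, giving width 3; this decomposition certifies tw(G) ≤ 3. For the lower bound, the 4 vertices {1, 2, 4, 6} are pairwise adjacent, and any tree decomposition puts a clique entirely inside one bag — forcing width ≥ 3. Combining the bounds, tw(G) = 3.

Treewidth 3.
Bags: B1 = {0, 2, 5, 6}  B2 = {2, 4, 5, 6}  B3 = {0, 2, 3, 5}  B4 = {1, 2, 4, 6}  B5 = {2, 5, 6, 8}  B6 = {0, 5, 6, 7}
Tree: B1–B2, B1–B3, B2–B4, B1–B5, B1–B6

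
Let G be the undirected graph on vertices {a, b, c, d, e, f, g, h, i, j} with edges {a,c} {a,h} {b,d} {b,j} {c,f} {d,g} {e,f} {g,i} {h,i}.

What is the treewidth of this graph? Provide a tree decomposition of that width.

Treewidth 1.
Bags: B1 = {b, j}  B2 = {b, d}  B3 = {d, g}  B4 = {g, i}  B5 = {h, i}  B6 = {a, h}  B7 = {a, c}  B8 = {c, f}  B9 = {e, f}
Tree: B1–B2, B2–B3, B3–B4, B4–B5, B5–B6, B6–B7, B7–B8, B8–B9

Every bag has size at most 2, so the width is 2 − 1 = 1 and tw(G) ≤ 1. Any graph with an edge has treewidth ≥ 1, and G has the edge j–b. The upper and lower bounds meet at 1, so that is the treewidth.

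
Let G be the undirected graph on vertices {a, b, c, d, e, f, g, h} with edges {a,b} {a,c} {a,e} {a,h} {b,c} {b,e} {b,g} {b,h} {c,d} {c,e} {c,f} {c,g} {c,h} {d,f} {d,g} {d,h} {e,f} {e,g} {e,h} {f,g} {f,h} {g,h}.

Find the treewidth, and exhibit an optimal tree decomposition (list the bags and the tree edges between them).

Every bag has size at most 5, so the width is 5 − 1 = 4 and tw(G) ≤ 4. Conversely, {c, d, f, g, h} is a clique of size 5, and the vertices of any clique must share a bag in every tree decomposition; so some bag has ≥ 5 vertices and tw(G) ≥ 4. The upper and lower bounds meet at 4, so that is the treewidth.

Treewidth 4.
One optimal decomposition is:
Bags: B1 = {b, c, e, g, h}  B2 = {a, b, c, e, h}  B3 = {c, e, f, g, h}  B4 = {c, d, f, g, h}
Tree: B1–B2, B1–B3, B3–B4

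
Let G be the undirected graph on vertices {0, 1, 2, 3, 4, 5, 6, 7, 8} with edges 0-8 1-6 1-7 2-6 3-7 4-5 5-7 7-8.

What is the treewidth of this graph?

A width-1 tree decomposition is:
Bags: B1 = {5, 7}  B2 = {1, 7}  B3 = {7, 8}  B4 = {0, 8}  B5 = {1, 6}  B6 = {2, 6}  B7 = {4, 5}  B8 = {3, 7}
Tree: B1–B2, B2–B3, B3–B4, B2–B5, B5–B6, B1–B7, B3–B8
Every bag has size at most 2, so the width is 2 − 1 = 1 and tw(G) ≤ 1. Since G has at least one edge (e.g. 7–5), it is not an edgeless graph, so tw(G) ≥ 1. Combining the bounds, tw(G) = 1.

1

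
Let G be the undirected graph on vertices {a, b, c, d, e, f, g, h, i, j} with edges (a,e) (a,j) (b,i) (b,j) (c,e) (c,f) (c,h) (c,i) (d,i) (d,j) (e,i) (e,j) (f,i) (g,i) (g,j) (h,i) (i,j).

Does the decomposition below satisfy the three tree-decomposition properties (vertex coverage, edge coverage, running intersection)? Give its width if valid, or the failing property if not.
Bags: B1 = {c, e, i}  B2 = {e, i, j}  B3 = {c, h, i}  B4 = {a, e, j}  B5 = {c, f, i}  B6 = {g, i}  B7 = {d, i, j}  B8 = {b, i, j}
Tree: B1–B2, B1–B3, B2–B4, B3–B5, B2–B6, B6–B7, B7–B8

No — edge (j,g) lies in no bag.

A tree decomposition must satisfy three properties: every vertex lies in some bag; for every edge, both endpoints lie together in some bag; and for every vertex, the bags containing it form a connected subtree. Here edge (j,g) lies in no bag, so the decomposition is invalid.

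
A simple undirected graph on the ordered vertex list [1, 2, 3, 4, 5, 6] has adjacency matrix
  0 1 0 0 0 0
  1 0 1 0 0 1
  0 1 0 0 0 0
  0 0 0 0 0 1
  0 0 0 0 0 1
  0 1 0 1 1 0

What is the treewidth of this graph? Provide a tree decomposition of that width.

Each bag holds 2 vertices, so the decomposition has width 1, which upper-bounds the treewidth. Any graph with an edge has treewidth ≥ 1, and G has the edge 5–6. Hence tw(G) = 1 exactly.

Treewidth 1.
One optimal decomposition is:
Bags: B1 = {5, 6}  B2 = {4, 6}  B3 = {2, 6}  B4 = {1, 2}  B5 = {2, 3}
Tree: B1–B2, B2–B3, B3–B4, B3–B5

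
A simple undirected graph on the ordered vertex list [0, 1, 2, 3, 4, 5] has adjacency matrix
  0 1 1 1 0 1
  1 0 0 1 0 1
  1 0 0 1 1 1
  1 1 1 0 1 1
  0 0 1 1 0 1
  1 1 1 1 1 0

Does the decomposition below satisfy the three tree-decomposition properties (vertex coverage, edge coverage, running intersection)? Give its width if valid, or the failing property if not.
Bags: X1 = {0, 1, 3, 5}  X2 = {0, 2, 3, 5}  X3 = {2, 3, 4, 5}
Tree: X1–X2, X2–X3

Yes; width 3.

Vertex coverage: the bags together contain {0, 1, 2, 3, 4, 5}, the full vertex set. Edge coverage: each edge of G has both endpoints in at least one bag. Running intersection: for every vertex, the bags containing it form a connected subtree. All three properties hold, so this is a valid tree decomposition of width max|bag| − 1 = 3, and hence tw(G) ≤ 3.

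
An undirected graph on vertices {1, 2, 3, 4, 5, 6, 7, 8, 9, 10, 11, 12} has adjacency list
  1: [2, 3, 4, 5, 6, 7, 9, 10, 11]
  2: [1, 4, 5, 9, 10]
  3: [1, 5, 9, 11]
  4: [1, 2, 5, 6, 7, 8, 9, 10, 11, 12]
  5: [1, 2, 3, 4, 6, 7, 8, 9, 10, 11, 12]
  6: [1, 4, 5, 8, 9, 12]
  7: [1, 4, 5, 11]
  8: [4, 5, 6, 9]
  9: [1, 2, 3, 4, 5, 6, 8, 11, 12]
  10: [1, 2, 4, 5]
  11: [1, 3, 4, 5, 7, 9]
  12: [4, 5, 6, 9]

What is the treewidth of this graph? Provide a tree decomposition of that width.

Treewidth 4.
One such decomposition:
Bags: B1 = {1, 4, 5, 6, 9}  B2 = {1, 4, 5, 9, 11}  B3 = {4, 5, 6, 9, 12}  B4 = {1, 4, 5, 7, 11}  B5 = {1, 3, 5, 9, 11}  B6 = {1, 2, 4, 5, 9}  B7 = {1, 2, 4, 5, 10}  B8 = {4, 5, 6, 8, 9}
Tree: B1–B2, B1–B3, B2–B4, B2–B5, B1–B6, B6–B7, B3–B8

Every bag has size at most 5, so the width is 5 − 1 = 4 and tw(G) ≤ 4. Conversely, {1, 3, 5, 9, 11} is a clique of size 5, and the vertices of any clique must share a bag in every tree decomposition; so some bag has ≥ 5 vertices and tw(G) ≥ 4. Therefore the treewidth is 4.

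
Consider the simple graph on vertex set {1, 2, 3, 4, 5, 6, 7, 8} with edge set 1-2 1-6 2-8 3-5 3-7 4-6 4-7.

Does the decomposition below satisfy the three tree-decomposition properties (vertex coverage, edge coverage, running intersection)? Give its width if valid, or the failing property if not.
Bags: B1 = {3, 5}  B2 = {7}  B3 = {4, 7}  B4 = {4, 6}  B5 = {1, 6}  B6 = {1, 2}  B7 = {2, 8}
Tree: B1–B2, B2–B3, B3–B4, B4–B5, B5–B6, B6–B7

No — edge (3,7) lies in no bag.

A tree decomposition must satisfy three properties: every vertex lies in some bag; for every edge, both endpoints lie together in some bag; and for every vertex, the bags containing it form a connected subtree. Here edge (3,7) lies in no bag, so the decomposition is invalid.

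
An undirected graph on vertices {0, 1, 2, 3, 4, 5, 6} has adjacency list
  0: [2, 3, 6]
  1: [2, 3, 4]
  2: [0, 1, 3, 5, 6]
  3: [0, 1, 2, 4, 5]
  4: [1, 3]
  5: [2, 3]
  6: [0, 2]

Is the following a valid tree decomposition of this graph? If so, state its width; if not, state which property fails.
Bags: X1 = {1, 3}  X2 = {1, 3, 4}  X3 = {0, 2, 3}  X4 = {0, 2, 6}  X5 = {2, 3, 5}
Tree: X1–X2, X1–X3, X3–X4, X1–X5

No — edge (2,1) lies in no bag.

A tree decomposition must satisfy three properties: every vertex lies in some bag; for every edge, both endpoints lie together in some bag; and for every vertex, the bags containing it form a connected subtree. Here edge (2,1) lies in no bag, so the decomposition is invalid.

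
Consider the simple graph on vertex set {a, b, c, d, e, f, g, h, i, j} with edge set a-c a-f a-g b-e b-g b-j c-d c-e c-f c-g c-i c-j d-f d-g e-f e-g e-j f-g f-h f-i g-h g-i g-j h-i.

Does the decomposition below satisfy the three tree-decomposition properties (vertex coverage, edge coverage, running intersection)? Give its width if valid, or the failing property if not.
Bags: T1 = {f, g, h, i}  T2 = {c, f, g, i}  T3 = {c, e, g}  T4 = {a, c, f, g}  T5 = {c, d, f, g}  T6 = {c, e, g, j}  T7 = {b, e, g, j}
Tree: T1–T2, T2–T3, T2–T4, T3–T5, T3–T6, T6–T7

A tree decomposition must satisfy three properties: every vertex lies in some bag; for every edge, both endpoints lie together in some bag; and for every vertex, the bags containing it form a connected subtree. Here edge (f,e) lies in no bag, so the decomposition is invalid.

No — edge (f,e) lies in no bag.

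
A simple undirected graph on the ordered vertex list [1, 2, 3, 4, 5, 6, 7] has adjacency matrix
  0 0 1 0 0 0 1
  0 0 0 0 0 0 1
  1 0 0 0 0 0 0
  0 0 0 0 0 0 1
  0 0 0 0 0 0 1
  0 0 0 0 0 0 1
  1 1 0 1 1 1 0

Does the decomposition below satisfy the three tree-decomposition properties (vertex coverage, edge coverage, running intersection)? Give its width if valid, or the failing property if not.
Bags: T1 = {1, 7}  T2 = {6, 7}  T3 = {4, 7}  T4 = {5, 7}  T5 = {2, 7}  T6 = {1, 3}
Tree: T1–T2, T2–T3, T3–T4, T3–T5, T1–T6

Yes; width 1.

Vertex coverage: the bags together contain {1, 2, 3, 4, 5, 6, 7}, the full vertex set. Edge coverage: each edge of G has both endpoints in at least one bag. Running intersection: for every vertex, the bags containing it form a connected subtree. All three properties hold, so this is a valid tree decomposition of width max|bag| − 1 = 1, and hence tw(G) ≤ 1.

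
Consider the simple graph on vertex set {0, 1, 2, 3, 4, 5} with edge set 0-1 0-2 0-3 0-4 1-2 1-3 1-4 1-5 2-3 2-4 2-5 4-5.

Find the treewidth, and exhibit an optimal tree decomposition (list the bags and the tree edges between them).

Every bag has size at most 4, so the width is 4 − 1 = 3 and tw(G) ≤ 3. On the other hand G contains the 4-clique {0, 1, 2, 3}. A clique must lie in a single bag of any decomposition, so no decomposition can have width below 3. Hence tw(G) = 3 exactly.

Treewidth 3.
Bags: B1 = {0, 1, 2, 3}  B2 = {0, 1, 2, 4}  B3 = {1, 2, 4, 5}
Tree: B1–B2, B2–B3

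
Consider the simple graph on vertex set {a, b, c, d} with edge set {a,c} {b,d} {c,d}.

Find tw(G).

A width-1 tree decomposition is:
Bags: B1 = {a, c}  B2 = {c, d}  B3 = {b, d}
Tree: B1–B2, B2–B3
The largest bag has 2 vertices, giving width 1; this decomposition certifies tw(G) ≤ 1. Since G has at least one edge (e.g. a–c), it is not an edgeless graph, so tw(G) ≥ 1. Therefore the treewidth is 1.

1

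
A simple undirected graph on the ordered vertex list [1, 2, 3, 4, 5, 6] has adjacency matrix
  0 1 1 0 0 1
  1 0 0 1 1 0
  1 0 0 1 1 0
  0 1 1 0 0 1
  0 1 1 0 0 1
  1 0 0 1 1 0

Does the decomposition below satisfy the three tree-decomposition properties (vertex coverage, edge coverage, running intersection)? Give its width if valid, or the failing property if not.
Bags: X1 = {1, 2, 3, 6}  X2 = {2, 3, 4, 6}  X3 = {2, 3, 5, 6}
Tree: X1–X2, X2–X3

Every vertex of G appears in some bag (union = {1, 2, 3, 4, 5, 6}); every edge is covered by a bag; and for each vertex v the set of bags containing v is connected in the bag tree. The decomposition is therefore valid. The largest bag has 4 vertices, so the width is 3.

Yes; width 3.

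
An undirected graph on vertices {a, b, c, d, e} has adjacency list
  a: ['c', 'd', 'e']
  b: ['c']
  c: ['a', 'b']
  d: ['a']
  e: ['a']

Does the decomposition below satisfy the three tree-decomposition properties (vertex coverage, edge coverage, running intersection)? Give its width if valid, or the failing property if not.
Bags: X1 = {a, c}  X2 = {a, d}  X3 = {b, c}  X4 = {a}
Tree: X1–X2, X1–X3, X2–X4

A tree decomposition must satisfy three properties: every vertex lies in some bag; for every edge, both endpoints lie together in some bag; and for every vertex, the bags containing it form a connected subtree. Here vertex e appears in no bag, so the decomposition is invalid.

No — vertex e appears in no bag.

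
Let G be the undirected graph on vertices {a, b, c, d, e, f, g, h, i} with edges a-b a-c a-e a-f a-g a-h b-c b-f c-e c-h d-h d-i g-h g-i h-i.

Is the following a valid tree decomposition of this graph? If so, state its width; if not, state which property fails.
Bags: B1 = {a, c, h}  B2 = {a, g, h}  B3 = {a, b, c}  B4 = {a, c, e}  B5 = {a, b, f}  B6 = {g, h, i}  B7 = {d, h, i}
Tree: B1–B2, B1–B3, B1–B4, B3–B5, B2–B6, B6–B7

Vertex coverage: the bags together contain {a, b, c, d, e, f, g, h, i}, the full vertex set. Edge coverage: each edge of G has both endpoints in at least one bag. Running intersection: for every vertex, the bags containing it form a connected subtree. All three properties hold, so this is a valid tree decomposition of width max|bag| − 1 = 2, and hence tw(G) ≤ 2.

Yes; width 2.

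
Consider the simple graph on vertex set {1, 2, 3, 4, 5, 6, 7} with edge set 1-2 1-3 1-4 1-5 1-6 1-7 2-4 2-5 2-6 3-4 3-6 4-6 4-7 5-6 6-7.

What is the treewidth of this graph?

3

A width-3 tree decomposition is:
Bags: B1 = {1, 2, 4, 6}  B2 = {1, 3, 4, 6}  B3 = {1, 2, 5, 6}  B4 = {1, 4, 6, 7}
Tree: B1–B2, B1–B3, B1–B4
Each bag holds 4 vertices, so the decomposition has width 3, which upper-bounds the treewidth. For the lower bound, the 4 vertices {1, 2, 4, 6} are pairwise adjacent, and any tree decomposition puts a clique entirely inside one bag — forcing width ≥ 3. Hence tw(G) = 3 exactly.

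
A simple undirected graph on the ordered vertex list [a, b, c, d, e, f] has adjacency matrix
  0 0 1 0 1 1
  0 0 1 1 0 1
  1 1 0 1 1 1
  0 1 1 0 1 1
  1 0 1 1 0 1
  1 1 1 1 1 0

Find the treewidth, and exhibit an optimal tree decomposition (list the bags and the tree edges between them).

Each bag holds 4 vertices, so the decomposition has width 3, which upper-bounds the treewidth. On the other hand G contains the 4-clique {c, d, e, f}. A clique must lie in a single bag of any decomposition, so no decomposition can have width below 3. Combining the bounds, tw(G) = 3.

Treewidth 3.
Bags: B1 = {c, d, e, f}  B2 = {b, c, d, f}  B3 = {a, c, e, f}
Tree: B1–B2, B1–B3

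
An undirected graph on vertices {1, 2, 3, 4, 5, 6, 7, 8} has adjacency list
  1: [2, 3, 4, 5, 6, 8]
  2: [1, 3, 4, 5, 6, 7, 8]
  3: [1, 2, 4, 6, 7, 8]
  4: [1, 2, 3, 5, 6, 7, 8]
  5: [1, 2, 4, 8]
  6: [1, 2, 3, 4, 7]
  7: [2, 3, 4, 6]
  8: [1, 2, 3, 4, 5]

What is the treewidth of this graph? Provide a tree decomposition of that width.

Treewidth 4.
One optimal decomposition is:
Bags: B1 = {1, 2, 3, 4, 8}  B2 = {1, 2, 3, 4, 6}  B3 = {1, 2, 4, 5, 8}  B4 = {2, 3, 4, 6, 7}
Tree: B1–B2, B1–B3, B2–B4

Each bag holds 5 vertices, so the decomposition has width 4, which upper-bounds the treewidth. On the other hand G contains the 5-clique {1, 2, 3, 4, 8}. A clique must lie in a single bag of any decomposition, so no decomposition can have width below 4. Hence tw(G) = 4 exactly.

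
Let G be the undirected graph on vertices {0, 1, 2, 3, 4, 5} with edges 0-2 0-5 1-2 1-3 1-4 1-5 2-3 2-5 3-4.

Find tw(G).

2

A width-2 tree decomposition is:
Bags: B1 = {1, 2, 3}  B2 = {1, 2, 5}  B3 = {1, 3, 4}  B4 = {0, 2, 5}
Tree: B1–B2, B1–B3, B2–B4
Every bag has size at most 3, so the width is 3 − 1 = 2 and tw(G) ≤ 2. For the lower bound, the 3 vertices {0, 2, 5} are pairwise adjacent, and any tree decomposition puts a clique entirely inside one bag — forcing width ≥ 2. Combining the bounds, tw(G) = 2.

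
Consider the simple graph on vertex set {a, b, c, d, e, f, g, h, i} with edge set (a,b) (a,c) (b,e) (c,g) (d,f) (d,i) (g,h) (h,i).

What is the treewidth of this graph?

1

A width-1 tree decomposition is:
Bags: B1 = {d, f}  B2 = {d, i}  B3 = {h, i}  B4 = {g, h}  B5 = {c, g}  B6 = {a, c}  B7 = {a, b}  B8 = {b, e}
Tree: B1–B2, B2–B3, B3–B4, B4–B5, B5–B6, B6–B7, B7–B8
The largest bag has 2 vertices, giving width 1; this decomposition certifies tw(G) ≤ 1. Any graph with an edge has treewidth ≥ 1, and G has the edge f–d. Combining the bounds, tw(G) = 1.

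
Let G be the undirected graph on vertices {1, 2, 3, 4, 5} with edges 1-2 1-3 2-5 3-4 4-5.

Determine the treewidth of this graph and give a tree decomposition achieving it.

Treewidth 2.
One such decomposition:
Bags: B1 = {2, 4, 5}  B2 = {2, 3, 4}  B3 = {1, 2, 3}
Tree: B1–B2, B2–B3

Every bag has size at most 3, so the width is 3 − 1 = 2 and tw(G) ≤ 2. Since 2–5–4–3–1–2 is a cycle in G, G is not acyclic. Forests are exactly the graphs of treewidth ≤ 1, so tw(G) ≥ 2. Therefore the treewidth is 2.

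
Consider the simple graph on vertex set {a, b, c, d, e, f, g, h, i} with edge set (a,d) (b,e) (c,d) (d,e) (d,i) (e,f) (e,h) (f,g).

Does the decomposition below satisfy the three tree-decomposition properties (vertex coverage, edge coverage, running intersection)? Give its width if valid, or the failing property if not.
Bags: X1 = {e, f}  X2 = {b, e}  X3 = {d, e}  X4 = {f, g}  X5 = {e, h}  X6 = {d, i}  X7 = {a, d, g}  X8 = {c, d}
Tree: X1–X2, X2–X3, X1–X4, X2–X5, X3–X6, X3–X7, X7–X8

No — bags containing vertex g are not connected in the tree.

A tree decomposition must satisfy three properties: every vertex lies in some bag; for every edge, both endpoints lie together in some bag; and for every vertex, the bags containing it form a connected subtree. Here bags containing vertex g are not connected in the tree, so the decomposition is invalid.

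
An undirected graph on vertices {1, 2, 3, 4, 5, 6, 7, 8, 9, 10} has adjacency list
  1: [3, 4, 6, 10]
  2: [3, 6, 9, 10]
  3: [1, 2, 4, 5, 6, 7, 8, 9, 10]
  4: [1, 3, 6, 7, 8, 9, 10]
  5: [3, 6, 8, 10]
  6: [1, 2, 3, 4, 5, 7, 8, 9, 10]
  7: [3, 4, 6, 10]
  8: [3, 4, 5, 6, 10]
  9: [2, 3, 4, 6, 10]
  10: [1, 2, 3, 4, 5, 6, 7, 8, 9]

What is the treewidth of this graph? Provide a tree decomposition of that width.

Every bag has size at most 5, so the width is 5 − 1 = 4 and tw(G) ≤ 4. On the other hand G contains the 5-clique {2, 3, 6, 9, 10}. A clique must lie in a single bag of any decomposition, so no decomposition can have width below 4. Therefore the treewidth is 4.

Treewidth 4.
One such decomposition:
Bags: B1 = {3, 4, 6, 7, 10}  B2 = {3, 4, 6, 9, 10}  B3 = {3, 4, 6, 8, 10}  B4 = {1, 3, 4, 6, 10}  B5 = {3, 5, 6, 8, 10}  B6 = {2, 3, 6, 9, 10}
Tree: B1–B2, B2–B3, B1–B4, B3–B5, B2–B6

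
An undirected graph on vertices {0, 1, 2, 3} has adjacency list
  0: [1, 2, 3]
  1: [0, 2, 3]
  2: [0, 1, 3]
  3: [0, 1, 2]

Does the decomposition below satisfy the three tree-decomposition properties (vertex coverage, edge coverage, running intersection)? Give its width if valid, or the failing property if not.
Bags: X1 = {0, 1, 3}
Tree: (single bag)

No — vertex 2 appears in no bag.

A tree decomposition must satisfy three properties: every vertex lies in some bag; for every edge, both endpoints lie together in some bag; and for every vertex, the bags containing it form a connected subtree. Here vertex 2 appears in no bag, so the decomposition is invalid.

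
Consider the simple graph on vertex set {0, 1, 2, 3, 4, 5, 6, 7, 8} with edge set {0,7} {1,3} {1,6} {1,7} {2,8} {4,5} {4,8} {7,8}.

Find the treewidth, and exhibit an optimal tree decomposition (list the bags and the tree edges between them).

Treewidth 1.
One optimal decomposition is:
Bags: B1 = {1, 7}  B2 = {7, 8}  B3 = {0, 7}  B4 = {1, 3}  B5 = {4, 8}  B6 = {4, 5}  B7 = {2, 8}  B8 = {1, 6}
Tree: B1–B2, B2–B3, B1–B4, B2–B5, B5–B6, B5–B7, B4–B8

Each bag holds 2 vertices, so the decomposition has width 1, which upper-bounds the treewidth. Any graph with an edge has treewidth ≥ 1, and G has the edge 1–7. Therefore the treewidth is 1.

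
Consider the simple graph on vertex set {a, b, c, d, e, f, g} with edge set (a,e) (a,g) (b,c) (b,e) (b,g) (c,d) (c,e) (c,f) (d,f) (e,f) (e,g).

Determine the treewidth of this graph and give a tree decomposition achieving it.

Treewidth 2.
One such decomposition:
Bags: B1 = {c, d, f}  B2 = {c, e, f}  B3 = {b, c, e}  B4 = {b, e, g}  B5 = {a, e, g}
Tree: B1–B2, B2–B3, B3–B4, B4–B5

Each bag holds 3 vertices, so the decomposition has width 2, which upper-bounds the treewidth. On the other hand G contains the 3-clique {c, d, f}. A clique must lie in a single bag of any decomposition, so no decomposition can have width below 2. Combining the bounds, tw(G) = 2.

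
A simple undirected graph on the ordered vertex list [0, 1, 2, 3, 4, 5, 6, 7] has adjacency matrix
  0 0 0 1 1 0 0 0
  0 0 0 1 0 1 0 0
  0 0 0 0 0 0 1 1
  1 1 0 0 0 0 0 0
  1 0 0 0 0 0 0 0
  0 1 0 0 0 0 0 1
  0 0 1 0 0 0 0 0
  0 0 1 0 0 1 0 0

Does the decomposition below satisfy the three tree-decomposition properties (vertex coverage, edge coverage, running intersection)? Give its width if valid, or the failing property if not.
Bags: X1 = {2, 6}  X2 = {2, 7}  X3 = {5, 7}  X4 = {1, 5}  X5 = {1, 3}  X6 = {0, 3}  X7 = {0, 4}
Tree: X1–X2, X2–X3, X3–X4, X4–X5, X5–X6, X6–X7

Every vertex of G appears in some bag (union = {0, 1, 2, 3, 4, 5, 6, 7}); every edge is covered by a bag; and for each vertex v the set of bags containing v is connected in the bag tree. The decomposition is therefore valid. The largest bag has 2 vertices, so the width is 1.

Yes; width 1.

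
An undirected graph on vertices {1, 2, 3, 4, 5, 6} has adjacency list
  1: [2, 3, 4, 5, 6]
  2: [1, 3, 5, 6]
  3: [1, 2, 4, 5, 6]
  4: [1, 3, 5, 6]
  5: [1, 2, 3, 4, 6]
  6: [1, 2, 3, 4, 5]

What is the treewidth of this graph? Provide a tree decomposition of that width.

The largest bag has 5 vertices, giving width 4; this decomposition certifies tw(G) ≤ 4. For the lower bound, the 5 vertices {1, 2, 3, 5, 6} are pairwise adjacent, and any tree decomposition puts a clique entirely inside one bag — forcing width ≥ 4. Hence tw(G) = 4 exactly.

Treewidth 4.
One optimal decomposition is:
Bags: B1 = {1, 3, 4, 5, 6}  B2 = {1, 2, 3, 5, 6}
Tree: B1–B2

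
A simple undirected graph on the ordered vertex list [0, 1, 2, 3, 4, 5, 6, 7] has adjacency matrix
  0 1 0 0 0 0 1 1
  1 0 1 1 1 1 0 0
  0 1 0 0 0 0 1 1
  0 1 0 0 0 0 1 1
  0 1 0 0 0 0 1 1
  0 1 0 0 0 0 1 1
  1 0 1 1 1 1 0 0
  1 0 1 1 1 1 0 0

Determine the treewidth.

3

A width-3 tree decomposition is:
Bags: B1 = {1, 3, 6, 7}  B2 = {1, 4, 6, 7}  B3 = {1, 5, 6, 7}  B4 = {0, 1, 6, 7}  B5 = {1, 2, 6, 7}
Tree: B1–B2, B2–B3, B3–B4, B4–B5
The largest bag has 4 vertices, giving width 3; this decomposition certifies tw(G) ≤ 3. For the lower bound: the 4 vertex sets {1,3}, {4,6}, {7}, {5} are disjoint, each induces a connected subgraph, and every pair is joined by at least one edge of G. Contracting each set to a single vertex therefore yields K_{4} as a minor, and since treewidth is minor-monotone, tw(G) ≥ tw(K_{4}) = 3. Therefore the treewidth is 3.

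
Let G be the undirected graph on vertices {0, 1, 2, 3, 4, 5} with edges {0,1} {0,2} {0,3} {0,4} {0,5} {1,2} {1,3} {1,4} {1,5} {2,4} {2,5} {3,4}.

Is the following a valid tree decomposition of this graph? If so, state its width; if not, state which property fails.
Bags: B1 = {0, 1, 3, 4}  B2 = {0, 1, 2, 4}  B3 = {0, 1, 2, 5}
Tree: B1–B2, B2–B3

Yes; width 3.

Every vertex of G appears in some bag (union = {0, 1, 2, 3, 4, 5}); every edge is covered by a bag; and for each vertex v the set of bags containing v is connected in the bag tree. The decomposition is therefore valid. The largest bag has 4 vertices, so the width is 3.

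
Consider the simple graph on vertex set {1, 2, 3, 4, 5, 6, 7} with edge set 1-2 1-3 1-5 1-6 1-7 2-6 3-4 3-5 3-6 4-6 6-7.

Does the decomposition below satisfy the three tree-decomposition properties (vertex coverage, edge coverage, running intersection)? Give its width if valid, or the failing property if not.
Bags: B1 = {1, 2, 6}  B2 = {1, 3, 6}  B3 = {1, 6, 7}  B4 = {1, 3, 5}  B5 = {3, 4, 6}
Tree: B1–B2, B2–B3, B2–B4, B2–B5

Yes; width 2.

Checking the three conditions: (i) the bags cover all of {1, 2, 3, 4, 5, 6, 7}; (ii) for each edge, some bag contains both endpoints; (iii) the bags containing any fixed vertex form a subtree. All hold, so the decomposition is valid with width 3 − 1 = 2.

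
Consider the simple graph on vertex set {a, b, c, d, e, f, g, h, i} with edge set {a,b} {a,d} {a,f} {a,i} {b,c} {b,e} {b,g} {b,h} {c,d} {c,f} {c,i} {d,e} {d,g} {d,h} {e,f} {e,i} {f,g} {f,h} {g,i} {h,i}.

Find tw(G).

A width-4 tree decomposition is:
Bags: B1 = {b, d, e, f, i}  B2 = {b, d, f, h, i}  B3 = {a, b, d, f, i}  B4 = {b, d, f, g, i}  B5 = {b, c, d, f, i}
Tree: B1–B2, B2–B3, B3–B4, B4–B5
Each bag holds 5 vertices, so the decomposition has width 4, which upper-bounds the treewidth. For the lower bound: the 5 vertex sets {b,e}, {h,i}, {a,d}, {f}, {g} are disjoint, each induces a connected subgraph, and every pair is joined by at least one edge of G. Contracting each set to a single vertex therefore yields K_{5} as a minor, and since treewidth is minor-monotone, tw(G) ≥ tw(K_{5}) = 4. Therefore the treewidth is 4.

4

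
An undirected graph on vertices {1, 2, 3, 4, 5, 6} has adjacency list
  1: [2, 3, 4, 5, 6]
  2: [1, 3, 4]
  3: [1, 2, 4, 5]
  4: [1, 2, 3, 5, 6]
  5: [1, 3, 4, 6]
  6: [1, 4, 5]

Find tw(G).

A width-3 tree decomposition is:
Bags: B1 = {1, 3, 4, 5}  B2 = {1, 4, 5, 6}  B3 = {1, 2, 3, 4}
Tree: B1–B2, B1–B3
Every bag has size at most 4, so the width is 4 − 1 = 3 and tw(G) ≤ 3. Conversely, {1, 2, 3, 4} is a clique of size 4, and the vertices of any clique must share a bag in every tree decomposition; so some bag has ≥ 4 vertices and tw(G) ≥ 3. Therefore the treewidth is 3.

3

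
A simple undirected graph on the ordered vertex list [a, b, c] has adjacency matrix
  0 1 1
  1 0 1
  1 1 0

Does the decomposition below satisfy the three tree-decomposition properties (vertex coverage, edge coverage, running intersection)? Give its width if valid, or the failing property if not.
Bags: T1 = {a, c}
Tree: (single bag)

A tree decomposition must satisfy three properties: every vertex lies in some bag; for every edge, both endpoints lie together in some bag; and for every vertex, the bags containing it form a connected subtree. Here vertex b appears in no bag, so the decomposition is invalid.

No — vertex b appears in no bag.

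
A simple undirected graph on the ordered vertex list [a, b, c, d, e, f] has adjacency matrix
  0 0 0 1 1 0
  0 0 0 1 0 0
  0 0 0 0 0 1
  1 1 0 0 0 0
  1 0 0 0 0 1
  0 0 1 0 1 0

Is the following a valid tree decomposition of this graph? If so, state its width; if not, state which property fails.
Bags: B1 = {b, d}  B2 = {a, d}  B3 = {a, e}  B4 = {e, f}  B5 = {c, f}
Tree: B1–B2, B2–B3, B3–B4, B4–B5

Every vertex of G appears in some bag (union = {a, b, c, d, e, f}); every edge is covered by a bag; and for each vertex v the set of bags containing v is connected in the bag tree. The decomposition is therefore valid. The largest bag has 2 vertices, so the width is 1.

Yes; width 1.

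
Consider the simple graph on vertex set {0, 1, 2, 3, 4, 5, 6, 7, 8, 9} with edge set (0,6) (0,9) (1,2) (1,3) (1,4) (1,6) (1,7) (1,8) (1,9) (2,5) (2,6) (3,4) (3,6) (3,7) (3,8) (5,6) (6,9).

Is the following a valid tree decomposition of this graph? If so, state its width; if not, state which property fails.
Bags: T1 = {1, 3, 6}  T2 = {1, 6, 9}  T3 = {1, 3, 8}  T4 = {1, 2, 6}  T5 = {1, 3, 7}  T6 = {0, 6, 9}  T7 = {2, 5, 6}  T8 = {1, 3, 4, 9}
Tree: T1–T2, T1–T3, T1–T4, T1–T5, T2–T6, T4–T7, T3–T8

No — bags containing vertex 9 are not connected in the tree.

A tree decomposition must satisfy three properties: every vertex lies in some bag; for every edge, both endpoints lie together in some bag; and for every vertex, the bags containing it form a connected subtree. Here bags containing vertex 9 are not connected in the tree, so the decomposition is invalid.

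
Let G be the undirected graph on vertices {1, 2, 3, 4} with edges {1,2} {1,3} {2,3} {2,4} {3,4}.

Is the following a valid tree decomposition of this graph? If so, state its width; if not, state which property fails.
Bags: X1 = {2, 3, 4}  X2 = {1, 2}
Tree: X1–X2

A tree decomposition must satisfy three properties: every vertex lies in some bag; for every edge, both endpoints lie together in some bag; and for every vertex, the bags containing it form a connected subtree. Here edge (3,1) lies in no bag, so the decomposition is invalid.

No — edge (3,1) lies in no bag.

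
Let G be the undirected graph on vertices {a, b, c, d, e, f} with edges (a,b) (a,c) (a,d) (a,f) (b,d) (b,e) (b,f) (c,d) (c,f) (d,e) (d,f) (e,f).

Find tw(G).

3

A width-3 tree decomposition is:
Bags: B1 = {a, b, d, f}  B2 = {a, c, d, f}  B3 = {b, d, e, f}
Tree: B1–B2, B1–B3
Each bag holds 4 vertices, so the decomposition has width 3, which upper-bounds the treewidth. Conversely, {b, d, e, f} is a clique of size 4, and the vertices of any clique must share a bag in every tree decomposition; so some bag has ≥ 4 vertices and tw(G) ≥ 3. The upper and lower bounds meet at 3, so that is the treewidth.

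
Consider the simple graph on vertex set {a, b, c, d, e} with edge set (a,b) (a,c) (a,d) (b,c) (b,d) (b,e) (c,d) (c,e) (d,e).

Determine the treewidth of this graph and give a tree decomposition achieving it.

The largest bag has 4 vertices, giving width 3; this decomposition certifies tw(G) ≤ 3. On the other hand G contains the 4-clique {b, c, d, e}. A clique must lie in a single bag of any decomposition, so no decomposition can have width below 3. Hence tw(G) = 3 exactly.

Treewidth 3.
One such decomposition:
Bags: B1 = {a, b, c, d}  B2 = {b, c, d, e}
Tree: B1–B2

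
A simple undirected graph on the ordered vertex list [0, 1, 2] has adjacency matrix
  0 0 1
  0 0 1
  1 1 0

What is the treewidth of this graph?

1

A width-1 tree decomposition is:
Bags: B1 = {0, 2}  B2 = {1, 2}
Tree: B1–B2
Every bag has size at most 2, so the width is 2 − 1 = 1 and tw(G) ≤ 1. Any graph with an edge has treewidth ≥ 1, and G has the edge 2–0. Hence tw(G) = 1 exactly.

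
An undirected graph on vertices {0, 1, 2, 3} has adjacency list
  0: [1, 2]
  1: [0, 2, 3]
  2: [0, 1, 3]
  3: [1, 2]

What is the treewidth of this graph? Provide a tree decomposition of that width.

Treewidth 2.
One optimal decomposition is:
Bags: B1 = {0, 1, 2}  B2 = {1, 2, 3}
Tree: B1–B2

Each bag holds 3 vertices, so the decomposition has width 2, which upper-bounds the treewidth. On the other hand G contains the 3-clique {0, 1, 2}. A clique must lie in a single bag of any decomposition, so no decomposition can have width below 2. Hence tw(G) = 2 exactly.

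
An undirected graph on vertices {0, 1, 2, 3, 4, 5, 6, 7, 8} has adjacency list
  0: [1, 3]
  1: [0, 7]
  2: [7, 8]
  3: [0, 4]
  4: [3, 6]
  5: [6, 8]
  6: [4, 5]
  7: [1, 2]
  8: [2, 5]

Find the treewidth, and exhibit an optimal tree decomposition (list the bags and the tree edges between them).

Treewidth 2.
Bags: B1 = {4, 5, 6}  B2 = {3, 4, 5}  B3 = {0, 3, 5}  B4 = {0, 1, 5}  B5 = {1, 5, 7}  B6 = {2, 5, 7}  B7 = {2, 5, 8}
Tree: B1–B2, B2–B3, B3–B4, B4–B5, B5–B6, B6–B7

Each bag holds 3 vertices, so the decomposition has width 2, which upper-bounds the treewidth. Since 5–6–4–3–0–1–7–2–8–5 is a cycle in G, G is not acyclic. Forests are exactly the graphs of treewidth ≤ 1, so tw(G) ≥ 2. Hence tw(G) = 2 exactly.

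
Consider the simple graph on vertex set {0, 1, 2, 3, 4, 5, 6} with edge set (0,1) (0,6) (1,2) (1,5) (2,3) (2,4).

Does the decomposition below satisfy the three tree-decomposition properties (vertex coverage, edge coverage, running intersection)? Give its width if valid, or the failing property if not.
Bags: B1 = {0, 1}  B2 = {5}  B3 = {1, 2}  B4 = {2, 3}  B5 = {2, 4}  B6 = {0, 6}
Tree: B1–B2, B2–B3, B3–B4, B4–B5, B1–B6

No — edge (1,5) lies in no bag.

A tree decomposition must satisfy three properties: every vertex lies in some bag; for every edge, both endpoints lie together in some bag; and for every vertex, the bags containing it form a connected subtree. Here edge (1,5) lies in no bag, so the decomposition is invalid.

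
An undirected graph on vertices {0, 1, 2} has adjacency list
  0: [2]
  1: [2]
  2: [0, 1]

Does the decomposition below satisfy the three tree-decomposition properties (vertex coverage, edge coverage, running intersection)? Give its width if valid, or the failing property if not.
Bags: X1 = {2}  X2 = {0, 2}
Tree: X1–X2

No — vertex 1 appears in no bag.

A tree decomposition must satisfy three properties: every vertex lies in some bag; for every edge, both endpoints lie together in some bag; and for every vertex, the bags containing it form a connected subtree. Here vertex 1 appears in no bag, so the decomposition is invalid.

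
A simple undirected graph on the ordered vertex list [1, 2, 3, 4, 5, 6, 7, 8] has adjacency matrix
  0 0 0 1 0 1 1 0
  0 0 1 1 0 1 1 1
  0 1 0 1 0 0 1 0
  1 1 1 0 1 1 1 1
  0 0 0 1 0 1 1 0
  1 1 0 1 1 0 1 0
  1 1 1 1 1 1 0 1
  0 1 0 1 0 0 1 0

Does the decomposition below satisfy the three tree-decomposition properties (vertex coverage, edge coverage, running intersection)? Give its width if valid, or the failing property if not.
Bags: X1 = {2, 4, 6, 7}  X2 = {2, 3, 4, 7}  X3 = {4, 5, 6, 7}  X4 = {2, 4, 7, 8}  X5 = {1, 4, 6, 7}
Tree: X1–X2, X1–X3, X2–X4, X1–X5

Vertex coverage: the bags together contain {1, 2, 3, 4, 5, 6, 7, 8}, the full vertex set. Edge coverage: each edge of G has both endpoints in at least one bag. Running intersection: for every vertex, the bags containing it form a connected subtree. All three properties hold, so this is a valid tree decomposition of width max|bag| − 1 = 3, and hence tw(G) ≤ 3.

Yes; width 3.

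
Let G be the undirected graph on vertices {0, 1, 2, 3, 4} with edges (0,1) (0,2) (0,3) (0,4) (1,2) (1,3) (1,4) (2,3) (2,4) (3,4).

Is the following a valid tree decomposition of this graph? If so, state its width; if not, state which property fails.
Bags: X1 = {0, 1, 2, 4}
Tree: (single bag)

A tree decomposition must satisfy three properties: every vertex lies in some bag; for every edge, both endpoints lie together in some bag; and for every vertex, the bags containing it form a connected subtree. Here vertex 3 appears in no bag, so the decomposition is invalid.

No — vertex 3 appears in no bag.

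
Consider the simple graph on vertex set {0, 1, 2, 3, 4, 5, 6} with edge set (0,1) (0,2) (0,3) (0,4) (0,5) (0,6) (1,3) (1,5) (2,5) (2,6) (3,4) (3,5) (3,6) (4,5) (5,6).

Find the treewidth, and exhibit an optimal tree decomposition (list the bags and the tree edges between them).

Each bag holds 4 vertices, so the decomposition has width 3, which upper-bounds the treewidth. Conversely, {0, 2, 5, 6} is a clique of size 4, and the vertices of any clique must share a bag in every tree decomposition; so some bag has ≥ 4 vertices and tw(G) ≥ 3. Combining the bounds, tw(G) = 3.

Treewidth 3.
Bags: B1 = {0, 1, 3, 5}  B2 = {0, 3, 4, 5}  B3 = {0, 3, 5, 6}  B4 = {0, 2, 5, 6}
Tree: B1–B2, B1–B3, B3–B4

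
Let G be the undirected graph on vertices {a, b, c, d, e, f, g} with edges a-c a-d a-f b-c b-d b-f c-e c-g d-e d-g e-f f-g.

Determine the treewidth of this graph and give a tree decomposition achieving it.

Each bag holds 4 vertices, so the decomposition has width 3, which upper-bounds the treewidth. For the lower bound: the 4 vertex sets {c,e}, {f,g}, {d}, {b} are disjoint, each induces a connected subgraph, and every pair is joined by at least one edge of G. Contracting each set to a single vertex therefore yields K_{4} as a minor, and since treewidth is minor-monotone, tw(G) ≥ tw(K_{4}) = 3. Combining the bounds, tw(G) = 3.

Treewidth 3.
One optimal decomposition is:
Bags: B1 = {c, d, e, f}  B2 = {c, d, f, g}  B3 = {b, c, d, f}  B4 = {a, c, d, f}
Tree: B1–B2, B2–B3, B3–B4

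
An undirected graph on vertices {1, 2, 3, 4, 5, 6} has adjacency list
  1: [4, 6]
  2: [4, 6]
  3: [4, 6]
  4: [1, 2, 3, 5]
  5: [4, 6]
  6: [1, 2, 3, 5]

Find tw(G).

A width-2 tree decomposition is:
Bags: B1 = {1, 4, 6}  B2 = {4, 5, 6}  B3 = {3, 4, 6}  B4 = {2, 4, 6}
Tree: B1–B2, B2–B3, B3–B4
The largest bag has 3 vertices, giving width 2; this decomposition certifies tw(G) ≤ 2. Since 4–1–6–5–4 is a cycle in G, G is not acyclic. Forests are exactly the graphs of treewidth ≤ 1, so tw(G) ≥ 2. Hence tw(G) = 2 exactly.

2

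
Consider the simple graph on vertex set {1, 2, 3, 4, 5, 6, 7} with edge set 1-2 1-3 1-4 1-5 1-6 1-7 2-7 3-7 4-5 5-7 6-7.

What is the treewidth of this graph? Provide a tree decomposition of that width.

Each bag holds 3 vertices, so the decomposition has width 2, which upper-bounds the treewidth. On the other hand G contains the 3-clique {1, 4, 5}. A clique must lie in a single bag of any decomposition, so no decomposition can have width below 2. The upper and lower bounds meet at 2, so that is the treewidth.

Treewidth 2.
Bags: B1 = {1, 5, 7}  B2 = {1, 2, 7}  B3 = {1, 6, 7}  B4 = {1, 3, 7}  B5 = {1, 4, 5}
Tree: B1–B2, B1–B3, B1–B4, B1–B5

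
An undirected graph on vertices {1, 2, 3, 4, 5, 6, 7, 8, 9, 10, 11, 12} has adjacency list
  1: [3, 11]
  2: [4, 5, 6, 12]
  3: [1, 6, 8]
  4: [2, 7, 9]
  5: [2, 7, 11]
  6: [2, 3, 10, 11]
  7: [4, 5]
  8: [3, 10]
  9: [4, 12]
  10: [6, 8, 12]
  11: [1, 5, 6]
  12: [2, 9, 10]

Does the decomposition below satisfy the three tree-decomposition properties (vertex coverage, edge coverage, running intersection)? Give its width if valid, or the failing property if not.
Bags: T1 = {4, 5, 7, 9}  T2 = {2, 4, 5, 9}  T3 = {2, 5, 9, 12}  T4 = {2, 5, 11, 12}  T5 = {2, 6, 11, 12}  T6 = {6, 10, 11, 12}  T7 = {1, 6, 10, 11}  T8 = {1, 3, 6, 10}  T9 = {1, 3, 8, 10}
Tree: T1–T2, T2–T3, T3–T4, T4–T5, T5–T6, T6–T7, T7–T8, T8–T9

Yes; width 3.

Every vertex of G appears in some bag (union = {1, 2, 3, 4, 5, 6, 7, 8, 9, 10, 11, 12}); every edge is covered by a bag; and for each vertex v the set of bags containing v is connected in the bag tree. The decomposition is therefore valid. The largest bag has 4 vertices, so the width is 3.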